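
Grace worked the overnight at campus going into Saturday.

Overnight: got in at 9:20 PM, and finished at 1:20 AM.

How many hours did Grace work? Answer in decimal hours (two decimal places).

Overnight: 9:20 PM → midnight = 2 h 40 min; midnight → 1:20 AM = 1 h 20 min; span 4 h 0 min

4.00 hours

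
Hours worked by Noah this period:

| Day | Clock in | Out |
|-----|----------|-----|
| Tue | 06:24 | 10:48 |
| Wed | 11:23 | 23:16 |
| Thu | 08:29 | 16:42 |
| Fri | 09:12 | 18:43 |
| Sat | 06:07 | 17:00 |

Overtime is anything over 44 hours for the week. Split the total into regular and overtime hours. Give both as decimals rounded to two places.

Regular 44.00 hours, overtime 0.90 hours

Tue: 06:24–10:48 = 4 h 24 min
Wed: 11:23–23:16 = 11 h 53 min
Thu: 08:29–16:42 = 8 h 13 min
Fri: 09:12–18:43 = 9 h 31 min
Sat: 06:07–17:00 = 10 h 53 min
Total worked: 44 h 54 min = 44.90 h.
Threshold 44 h → overtime 0 h 54 min, regular 44 h 0 min.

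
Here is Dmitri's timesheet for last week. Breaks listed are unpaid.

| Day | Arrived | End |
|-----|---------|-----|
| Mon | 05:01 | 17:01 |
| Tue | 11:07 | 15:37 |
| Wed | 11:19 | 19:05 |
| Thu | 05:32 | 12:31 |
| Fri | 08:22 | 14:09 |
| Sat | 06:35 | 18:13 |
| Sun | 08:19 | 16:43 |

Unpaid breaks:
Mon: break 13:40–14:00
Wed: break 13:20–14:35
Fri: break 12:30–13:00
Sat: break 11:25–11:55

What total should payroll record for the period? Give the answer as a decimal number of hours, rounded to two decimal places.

Mon: 05:01–17:01 = 12 h 0 min; less 20 min break → 11 h 40 min
Tue: 11:07–15:37 = 4 h 30 min
Wed: 11:19–19:05 = 7 h 46 min; less 75 min break → 6 h 31 min
Thu: 05:32–12:31 = 6 h 59 min
Fri: 08:22–14:09 = 5 h 47 min; less 30 min break → 5 h 17 min
Sat: 06:35–18:13 = 11 h 38 min; less 30 min break → 11 h 8 min
Sun: 08:19–16:43 = 8 h 24 min
Total: 11 h 40 min + 4 h 30 min + 6 h 31 min + 6 h 59 min + 5 h 17 min + 11 h 8 min + 8 h 24 min = 54 h 29 min.

54.48 hours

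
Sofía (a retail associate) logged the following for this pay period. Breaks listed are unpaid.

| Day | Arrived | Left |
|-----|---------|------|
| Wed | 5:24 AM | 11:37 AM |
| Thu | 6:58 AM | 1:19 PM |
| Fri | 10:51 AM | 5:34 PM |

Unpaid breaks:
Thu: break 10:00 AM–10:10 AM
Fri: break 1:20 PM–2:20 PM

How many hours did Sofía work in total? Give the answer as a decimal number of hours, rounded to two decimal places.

Wed: 5:24 AM–11:37 AM = 6 h 13 min
Thu: 6:58 AM–1:19 PM = 6 h 21 min; less 10 min break → 6 h 11 min
Fri: 10:51 AM–5:34 PM = 6 h 43 min; less 60 min break → 5 h 43 min
Total: 6 h 13 min + 6 h 11 min + 5 h 43 min = 18 h 7 min.

18.12 hours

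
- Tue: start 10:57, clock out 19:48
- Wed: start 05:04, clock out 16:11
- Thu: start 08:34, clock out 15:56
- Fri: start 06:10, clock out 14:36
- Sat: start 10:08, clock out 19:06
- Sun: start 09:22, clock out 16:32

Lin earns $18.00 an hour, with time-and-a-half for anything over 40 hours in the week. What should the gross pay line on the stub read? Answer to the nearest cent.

Tue: 10:57–19:48 = 8 h 51 min
Wed: 05:04–16:11 = 11 h 7 min
Thu: 08:34–15:56 = 7 h 22 min
Fri: 06:10–14:36 = 8 h 26 min
Sat: 10:08–19:06 = 8 h 58 min
Sun: 09:22–16:32 = 7 h 10 min
Total worked: 51 h 54 min = 3114 min.
Regular 40 h 0 min = 2400 min at $18.00/h; overtime 11 h 54 min = 714 min at $27.00/h.
Pay = (2400 × $18.00 + 714 × $27.00) ÷ 60 = $1041.30.

$1041.30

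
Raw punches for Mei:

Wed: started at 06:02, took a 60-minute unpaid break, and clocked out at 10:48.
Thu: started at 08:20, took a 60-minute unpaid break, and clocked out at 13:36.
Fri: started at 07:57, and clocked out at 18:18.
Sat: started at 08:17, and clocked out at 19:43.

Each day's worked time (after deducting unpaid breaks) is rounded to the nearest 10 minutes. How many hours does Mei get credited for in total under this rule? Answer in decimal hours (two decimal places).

30.00 hours

Wed: 06:02–10:48 = 4 h 46 min − 60 min = 3 h 46 min → rounds to 3 h 50 min
Thu: 08:20–13:36 = 5 h 16 min − 60 min = 4 h 16 min → rounds to 4 h 20 min
Fri: 07:57–18:18 = 10 h 21 min → rounds to 10 h 20 min
Sat: 08:17–19:43 = 11 h 26 min → rounds to 11 h 30 min
Total credited: 30 h 0 min.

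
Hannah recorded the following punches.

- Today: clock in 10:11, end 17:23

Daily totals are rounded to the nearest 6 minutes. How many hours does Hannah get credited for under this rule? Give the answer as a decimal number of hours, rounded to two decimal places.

7.20 hours

Today: 10:11–17:23 = 7 h 12 min → rounds to 7 h 12 min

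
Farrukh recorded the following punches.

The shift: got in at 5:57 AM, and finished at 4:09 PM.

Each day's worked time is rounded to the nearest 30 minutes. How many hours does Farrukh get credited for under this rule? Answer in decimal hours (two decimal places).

The shift: 5:57 AM–4:09 PM = 10 h 12 min → rounds to 10 h 0 min

10.00 hours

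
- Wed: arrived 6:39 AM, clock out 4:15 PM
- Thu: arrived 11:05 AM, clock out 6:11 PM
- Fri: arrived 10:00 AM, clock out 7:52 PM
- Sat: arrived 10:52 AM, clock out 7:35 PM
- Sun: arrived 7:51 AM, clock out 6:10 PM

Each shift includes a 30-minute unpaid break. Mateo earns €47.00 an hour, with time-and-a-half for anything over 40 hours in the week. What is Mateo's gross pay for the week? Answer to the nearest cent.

€2098.55

Wed: 6:39 AM–4:15 PM = 9 h 36 min; less 30 min break → 9 h 6 min
Thu: 11:05 AM–6:11 PM = 7 h 6 min; less 30 min break → 6 h 36 min
Fri: 10:00 AM–7:52 PM = 9 h 52 min; less 30 min break → 9 h 22 min
Sat: 10:52 AM–7:35 PM = 8 h 43 min; less 30 min break → 8 h 13 min
Sun: 7:51 AM–6:10 PM = 10 h 19 min; less 30 min break → 9 h 49 min
Total worked: 43 h 6 min = 2586 min.
Regular 40 h 0 min = 2400 min at €47.00/h; overtime 3 h 6 min = 186 min at €70.50/h.
Pay = (2400 × €47.00 + 186 × €70.50) ÷ 60 = €2098.55.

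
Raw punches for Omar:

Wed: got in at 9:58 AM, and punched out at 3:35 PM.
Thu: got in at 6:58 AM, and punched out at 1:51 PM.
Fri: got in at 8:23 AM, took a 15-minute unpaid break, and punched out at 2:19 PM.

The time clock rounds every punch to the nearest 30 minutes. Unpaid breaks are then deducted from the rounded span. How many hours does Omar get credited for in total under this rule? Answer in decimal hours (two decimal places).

Wed: in 9:58 AM→10:00 AM, out 3:35 PM→3:30 PM; 5 h 30 min
Thu: in 6:58 AM→7:00 AM, out 1:51 PM→2:00 PM; 7 h 0 min
Fri: in 8:23 AM→8:30 AM, out 2:19 PM→2:30 PM; 6 h 0 min − 15 min = 5 h 45 min
Total credited: 18 h 15 min.

18.25 hours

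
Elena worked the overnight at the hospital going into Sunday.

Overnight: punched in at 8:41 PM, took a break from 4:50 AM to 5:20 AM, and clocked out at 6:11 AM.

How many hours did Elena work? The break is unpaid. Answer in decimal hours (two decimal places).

9.00 hours

Overnight: 8:41 PM → midnight = 3 h 19 min; midnight → 6:11 AM = 6 h 11 min; span 9 h 30 min; less 30 min break → 9 h 0 min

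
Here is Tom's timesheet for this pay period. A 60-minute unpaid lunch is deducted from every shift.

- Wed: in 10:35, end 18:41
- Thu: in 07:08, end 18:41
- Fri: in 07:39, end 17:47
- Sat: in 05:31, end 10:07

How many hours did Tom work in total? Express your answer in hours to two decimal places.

Wed: 10:35–18:41 = 8 h 6 min; less 60 min break → 7 h 6 min
Thu: 07:08–18:41 = 11 h 33 min; less 60 min break → 10 h 33 min
Fri: 07:39–17:47 = 10 h 8 min; less 60 min break → 9 h 8 min
Sat: 05:31–10:07 = 4 h 36 min; less 60 min break → 3 h 36 min
Total: 7 h 6 min + 10 h 33 min + 9 h 8 min + 3 h 36 min = 30 h 23 min.

30.38 hours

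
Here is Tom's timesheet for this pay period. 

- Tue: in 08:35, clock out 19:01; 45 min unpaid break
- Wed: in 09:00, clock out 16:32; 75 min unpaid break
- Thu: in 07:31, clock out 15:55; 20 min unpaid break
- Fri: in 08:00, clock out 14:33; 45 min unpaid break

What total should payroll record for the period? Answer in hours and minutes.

29 h 50 min

Tue: 08:35–19:01 = 10 h 26 min; less 45 min break → 9 h 41 min
Wed: 09:00–16:32 = 7 h 32 min; less 75 min break → 6 h 17 min
Thu: 07:31–15:55 = 8 h 24 min; less 20 min break → 8 h 4 min
Fri: 08:00–14:33 = 6 h 33 min; less 45 min break → 5 h 48 min
Total: 9 h 41 min + 6 h 17 min + 8 h 4 min + 5 h 48 min = 29 h 50 min.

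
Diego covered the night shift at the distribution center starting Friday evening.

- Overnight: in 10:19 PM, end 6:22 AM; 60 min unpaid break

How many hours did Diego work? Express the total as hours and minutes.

7 h 3 min

Overnight: 10:19 PM → midnight = 1 h 41 min; midnight → 6:22 AM = 6 h 22 min; span 8 h 3 min; less 60 min break → 7 h 3 min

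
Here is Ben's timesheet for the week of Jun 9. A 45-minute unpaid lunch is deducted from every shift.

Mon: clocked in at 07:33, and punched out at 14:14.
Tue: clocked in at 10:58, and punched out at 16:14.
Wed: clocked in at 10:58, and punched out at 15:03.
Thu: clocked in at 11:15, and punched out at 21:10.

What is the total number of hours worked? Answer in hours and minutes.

Mon: 07:33–14:14 = 6 h 41 min; less 45 min break → 5 h 56 min
Tue: 10:58–16:14 = 5 h 16 min; less 45 min break → 4 h 31 min
Wed: 10:58–15:03 = 4 h 5 min; less 45 min break → 3 h 20 min
Thu: 11:15–21:10 = 9 h 55 min; less 45 min break → 9 h 10 min
Total: 5 h 56 min + 4 h 31 min + 3 h 20 min + 9 h 10 min = 22 h 57 min.

22 h 57 min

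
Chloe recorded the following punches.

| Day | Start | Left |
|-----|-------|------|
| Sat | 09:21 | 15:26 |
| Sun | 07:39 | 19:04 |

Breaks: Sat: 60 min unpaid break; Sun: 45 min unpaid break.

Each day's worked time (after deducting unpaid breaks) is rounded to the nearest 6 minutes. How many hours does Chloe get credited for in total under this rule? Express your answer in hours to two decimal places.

15.80 hours

Sat: 09:21–15:26 = 6 h 5 min − 60 min = 5 h 5 min → rounds to 5 h 6 min
Sun: 07:39–19:04 = 11 h 25 min − 45 min = 10 h 40 min → rounds to 10 h 42 min
Total credited: 15 h 48 min.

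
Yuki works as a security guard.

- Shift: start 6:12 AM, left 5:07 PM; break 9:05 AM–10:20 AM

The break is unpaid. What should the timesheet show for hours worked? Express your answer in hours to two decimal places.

9.67 hours

Shift: 6:12 AM–5:07 PM = 10 h 55 min; less 75 min break → 9 h 40 min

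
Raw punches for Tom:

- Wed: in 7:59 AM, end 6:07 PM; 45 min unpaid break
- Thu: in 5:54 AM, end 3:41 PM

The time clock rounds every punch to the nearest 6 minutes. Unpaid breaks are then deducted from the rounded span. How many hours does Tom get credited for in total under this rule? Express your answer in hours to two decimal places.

Wed: in 7:59 AM→8:00 AM, out 6:07 PM→6:06 PM; 10 h 6 min − 45 min = 9 h 21 min
Thu: in 5:54 AM→5:54 AM, out 3:41 PM→3:42 PM; 9 h 48 min
Total credited: 19 h 9 min.

19.15 hours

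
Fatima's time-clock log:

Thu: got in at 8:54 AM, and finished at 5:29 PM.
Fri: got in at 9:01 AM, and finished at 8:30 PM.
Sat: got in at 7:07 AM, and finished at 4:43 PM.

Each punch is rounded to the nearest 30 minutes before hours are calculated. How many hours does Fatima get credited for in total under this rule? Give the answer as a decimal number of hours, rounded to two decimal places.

Thu: in 8:54 AM→9:00 AM, out 5:29 PM→5:30 PM; 8 h 30 min
Fri: in 9:01 AM→9:00 AM, out 8:30 PM→8:30 PM; 11 h 30 min
Sat: in 7:07 AM→7:00 AM, out 4:43 PM→4:30 PM; 9 h 30 min
Total credited: 29 h 30 min.

29.50 hours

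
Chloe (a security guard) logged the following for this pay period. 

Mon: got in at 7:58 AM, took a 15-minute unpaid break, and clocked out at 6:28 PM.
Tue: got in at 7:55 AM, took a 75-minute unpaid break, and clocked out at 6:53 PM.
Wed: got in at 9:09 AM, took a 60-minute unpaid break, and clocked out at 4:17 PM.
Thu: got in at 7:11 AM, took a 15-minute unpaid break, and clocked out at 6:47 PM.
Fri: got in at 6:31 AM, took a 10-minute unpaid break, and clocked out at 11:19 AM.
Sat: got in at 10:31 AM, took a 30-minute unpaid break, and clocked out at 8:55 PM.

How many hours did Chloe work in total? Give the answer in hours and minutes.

51 h 59 min

Mon: 7:58 AM–6:28 PM = 10 h 30 min; less 15 min break → 10 h 15 min
Tue: 7:55 AM–6:53 PM = 10 h 58 min; less 75 min break → 9 h 43 min
Wed: 9:09 AM–4:17 PM = 7 h 8 min; less 60 min break → 6 h 8 min
Thu: 7:11 AM–6:47 PM = 11 h 36 min; less 15 min break → 11 h 21 min
Fri: 6:31 AM–11:19 AM = 4 h 48 min; less 10 min break → 4 h 38 min
Sat: 10:31 AM–8:55 PM = 10 h 24 min; less 30 min break → 9 h 54 min
Total: 10 h 15 min + 9 h 43 min + 6 h 8 min + 11 h 21 min + 4 h 38 min + 9 h 54 min = 51 h 59 min.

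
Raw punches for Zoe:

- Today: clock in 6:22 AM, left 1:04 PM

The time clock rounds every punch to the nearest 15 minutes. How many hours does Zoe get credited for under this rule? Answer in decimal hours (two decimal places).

Today: in 6:22 AM→6:15 AM, out 1:04 PM→1:00 PM; 6 h 45 min

6.75 hours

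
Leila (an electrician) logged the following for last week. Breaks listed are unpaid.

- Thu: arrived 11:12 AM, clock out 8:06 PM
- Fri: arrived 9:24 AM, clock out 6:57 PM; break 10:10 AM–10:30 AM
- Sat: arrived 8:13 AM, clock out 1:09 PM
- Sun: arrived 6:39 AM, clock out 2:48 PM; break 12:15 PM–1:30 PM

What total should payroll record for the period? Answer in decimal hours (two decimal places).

29.95 hours

Thu: 11:12 AM–8:06 PM = 8 h 54 min
Fri: 9:24 AM–6:57 PM = 9 h 33 min; less 20 min break → 9 h 13 min
Sat: 8:13 AM–1:09 PM = 4 h 56 min
Sun: 6:39 AM–2:48 PM = 8 h 9 min; less 75 min break → 6 h 54 min
Total: 8 h 54 min + 9 h 13 min + 4 h 56 min + 6 h 54 min = 29 h 57 min.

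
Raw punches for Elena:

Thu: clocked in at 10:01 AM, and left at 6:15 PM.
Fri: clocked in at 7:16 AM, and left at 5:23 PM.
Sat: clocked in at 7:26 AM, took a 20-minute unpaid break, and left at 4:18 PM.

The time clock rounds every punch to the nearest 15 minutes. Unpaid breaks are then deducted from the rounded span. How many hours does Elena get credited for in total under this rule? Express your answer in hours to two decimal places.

26.92 hours

Thu: in 10:01 AM→10:00 AM, out 6:15 PM→6:15 PM; 8 h 15 min
Fri: in 7:16 AM→7:15 AM, out 5:23 PM→5:30 PM; 10 h 15 min
Sat: in 7:26 AM→7:30 AM, out 4:18 PM→4:15 PM; 8 h 45 min − 20 min = 8 h 25 min
Total credited: 26 h 55 min.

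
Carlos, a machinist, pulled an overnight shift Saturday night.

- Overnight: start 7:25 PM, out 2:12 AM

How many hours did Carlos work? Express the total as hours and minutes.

6 h 47 min

Overnight: 7:25 PM → midnight = 4 h 35 min; midnight → 2:12 AM = 2 h 12 min; span 6 h 47 min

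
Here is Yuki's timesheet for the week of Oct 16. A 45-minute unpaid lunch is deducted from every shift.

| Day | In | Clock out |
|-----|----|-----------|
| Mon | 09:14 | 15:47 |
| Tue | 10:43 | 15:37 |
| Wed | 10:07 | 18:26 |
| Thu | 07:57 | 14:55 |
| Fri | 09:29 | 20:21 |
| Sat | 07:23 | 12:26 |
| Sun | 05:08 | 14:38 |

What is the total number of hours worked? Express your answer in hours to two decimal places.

46.90 hours

Mon: 09:14–15:47 = 6 h 33 min; less 45 min break → 5 h 48 min
Tue: 10:43–15:37 = 4 h 54 min; less 45 min break → 4 h 9 min
Wed: 10:07–18:26 = 8 h 19 min; less 45 min break → 7 h 34 min
Thu: 07:57–14:55 = 6 h 58 min; less 45 min break → 6 h 13 min
Fri: 09:29–20:21 = 10 h 52 min; less 45 min break → 10 h 7 min
Sat: 07:23–12:26 = 5 h 3 min; less 45 min break → 4 h 18 min
Sun: 05:08–14:38 = 9 h 30 min; less 45 min break → 8 h 45 min
Total: 5 h 48 min + 4 h 9 min + 7 h 34 min + 6 h 13 min + 10 h 7 min + 4 h 18 min + 8 h 45 min = 46 h 54 min.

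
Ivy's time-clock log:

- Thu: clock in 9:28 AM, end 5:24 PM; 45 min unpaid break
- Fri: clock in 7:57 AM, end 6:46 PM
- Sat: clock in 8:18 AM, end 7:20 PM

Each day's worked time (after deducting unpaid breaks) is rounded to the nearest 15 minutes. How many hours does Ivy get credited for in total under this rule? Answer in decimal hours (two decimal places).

Thu: 9:28 AM–5:24 PM = 7 h 56 min − 45 min = 7 h 11 min → rounds to 7 h 15 min
Fri: 7:57 AM–6:46 PM = 10 h 49 min → rounds to 10 h 45 min
Sat: 8:18 AM–7:20 PM = 11 h 2 min → rounds to 11 h 0 min
Total credited: 29 h 0 min.

29.00 hours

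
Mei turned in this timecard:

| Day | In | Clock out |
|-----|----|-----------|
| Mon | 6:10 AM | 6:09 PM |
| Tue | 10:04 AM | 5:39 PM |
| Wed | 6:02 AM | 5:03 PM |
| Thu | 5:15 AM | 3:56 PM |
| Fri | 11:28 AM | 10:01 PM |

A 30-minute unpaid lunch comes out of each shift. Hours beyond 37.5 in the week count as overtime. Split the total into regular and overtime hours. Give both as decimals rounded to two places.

Regular 37.50 hours, overtime 11.82 hours

Mon: 6:10 AM–6:09 PM = 11 h 59 min; less 30 min break → 11 h 29 min
Tue: 10:04 AM–5:39 PM = 7 h 35 min; less 30 min break → 7 h 5 min
Wed: 6:02 AM–5:03 PM = 11 h 1 min; less 30 min break → 10 h 31 min
Thu: 5:15 AM–3:56 PM = 10 h 41 min; less 30 min break → 10 h 11 min
Fri: 11:28 AM–10:01 PM = 10 h 33 min; less 30 min break → 10 h 3 min
Total worked: 49 h 19 min = 49.32 h.
Threshold 37.5 h → overtime 11 h 49 min, regular 37 h 30 min.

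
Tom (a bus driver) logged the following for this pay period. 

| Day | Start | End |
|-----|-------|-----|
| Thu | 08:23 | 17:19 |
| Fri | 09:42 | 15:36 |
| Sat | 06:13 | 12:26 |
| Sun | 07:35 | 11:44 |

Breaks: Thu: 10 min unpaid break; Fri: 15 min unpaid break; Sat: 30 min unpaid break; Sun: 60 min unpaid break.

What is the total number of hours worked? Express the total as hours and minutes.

Thu: 08:23–17:19 = 8 h 56 min; less 10 min break → 8 h 46 min
Fri: 09:42–15:36 = 5 h 54 min; less 15 min break → 5 h 39 min
Sat: 06:13–12:26 = 6 h 13 min; less 30 min break → 5 h 43 min
Sun: 07:35–11:44 = 4 h 9 min; less 60 min break → 3 h 9 min
Total: 8 h 46 min + 5 h 39 min + 5 h 43 min + 3 h 9 min = 23 h 17 min.

23 h 17 min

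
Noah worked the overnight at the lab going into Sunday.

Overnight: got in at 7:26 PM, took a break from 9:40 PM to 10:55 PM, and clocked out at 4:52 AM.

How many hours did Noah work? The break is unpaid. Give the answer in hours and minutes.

8 h 11 min

Overnight: 7:26 PM → midnight = 4 h 34 min; midnight → 4:52 AM = 4 h 52 min; span 9 h 26 min; less 75 min break → 8 h 11 min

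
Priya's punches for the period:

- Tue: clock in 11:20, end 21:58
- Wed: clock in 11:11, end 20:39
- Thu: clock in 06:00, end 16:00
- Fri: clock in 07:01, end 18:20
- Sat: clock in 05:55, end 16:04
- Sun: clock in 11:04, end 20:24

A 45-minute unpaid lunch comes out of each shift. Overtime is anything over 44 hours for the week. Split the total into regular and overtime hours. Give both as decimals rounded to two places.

Regular 44.00 hours, overtime 12.40 hours

Tue: 11:20–21:58 = 10 h 38 min; less 45 min break → 9 h 53 min
Wed: 11:11–20:39 = 9 h 28 min; less 45 min break → 8 h 43 min
Thu: 06:00–16:00 = 10 h 0 min; less 45 min break → 9 h 15 min
Fri: 07:01–18:20 = 11 h 19 min; less 45 min break → 10 h 34 min
Sat: 05:55–16:04 = 10 h 9 min; less 45 min break → 9 h 24 min
Sun: 11:04–20:24 = 9 h 20 min; less 45 min break → 8 h 35 min
Total worked: 56 h 24 min = 56.40 h.
Threshold 44 h → overtime 12 h 24 min, regular 44 h 0 min.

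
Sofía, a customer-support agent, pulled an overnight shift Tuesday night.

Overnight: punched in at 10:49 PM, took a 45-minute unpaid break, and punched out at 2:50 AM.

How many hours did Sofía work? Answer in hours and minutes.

3 h 16 min

Overnight: 10:49 PM → midnight = 1 h 11 min; midnight → 2:50 AM = 2 h 50 min; span 4 h 1 min; less 45 min break → 3 h 16 min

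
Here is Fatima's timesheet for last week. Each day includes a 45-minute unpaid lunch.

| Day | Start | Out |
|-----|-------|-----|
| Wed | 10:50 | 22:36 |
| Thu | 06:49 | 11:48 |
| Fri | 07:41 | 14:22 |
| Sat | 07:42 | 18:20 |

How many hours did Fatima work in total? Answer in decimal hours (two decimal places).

31.07 hours

Wed: 10:50–22:36 = 11 h 46 min; less 45 min break → 11 h 1 min
Thu: 06:49–11:48 = 4 h 59 min; less 45 min break → 4 h 14 min
Fri: 07:41–14:22 = 6 h 41 min; less 45 min break → 5 h 56 min
Sat: 07:42–18:20 = 10 h 38 min; less 45 min break → 9 h 53 min
Total: 11 h 1 min + 4 h 14 min + 5 h 56 min + 9 h 53 min = 31 h 4 min.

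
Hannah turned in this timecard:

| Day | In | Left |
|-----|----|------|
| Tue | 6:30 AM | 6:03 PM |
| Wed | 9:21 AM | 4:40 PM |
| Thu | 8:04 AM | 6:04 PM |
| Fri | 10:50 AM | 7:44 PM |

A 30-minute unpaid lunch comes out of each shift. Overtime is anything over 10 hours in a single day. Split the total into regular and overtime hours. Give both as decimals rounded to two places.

Regular 34.72 hours, overtime 1.05 hours

Tue: 6:30 AM–6:03 PM = 11 h 33 min; less 30 min break → 11 h 3 min
Wed: 9:21 AM–4:40 PM = 7 h 19 min; less 30 min break → 6 h 49 min
Thu: 8:04 AM–6:04 PM = 10 h 0 min; less 30 min break → 9 h 30 min
Fri: 10:50 AM–7:44 PM = 8 h 54 min; less 30 min break → 8 h 24 min
Tue reg 10 h 0 min / OT 1 h 3 min; Wed reg 6 h 49 min / OT 0 h 0 min; Thu reg 9 h 30 min / OT 0 h 0 min; Fri reg 8 h 24 min / OT 0 h 0 min.
Totals: regular 34 h 43 min, overtime 1 h 3 min.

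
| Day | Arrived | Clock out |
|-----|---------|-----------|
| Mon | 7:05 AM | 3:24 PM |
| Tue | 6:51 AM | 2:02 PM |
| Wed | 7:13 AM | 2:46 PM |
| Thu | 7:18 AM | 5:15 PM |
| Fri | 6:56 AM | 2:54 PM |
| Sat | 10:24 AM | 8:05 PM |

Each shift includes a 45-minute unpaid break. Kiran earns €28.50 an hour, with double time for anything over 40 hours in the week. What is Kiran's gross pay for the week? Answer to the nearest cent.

€1490.55

Mon: 7:05 AM–3:24 PM = 8 h 19 min; less 45 min break → 7 h 34 min
Tue: 6:51 AM–2:02 PM = 7 h 11 min; less 45 min break → 6 h 26 min
Wed: 7:13 AM–2:46 PM = 7 h 33 min; less 45 min break → 6 h 48 min
Thu: 7:18 AM–5:15 PM = 9 h 57 min; less 45 min break → 9 h 12 min
Fri: 6:56 AM–2:54 PM = 7 h 58 min; less 45 min break → 7 h 13 min
Sat: 10:24 AM–8:05 PM = 9 h 41 min; less 45 min break → 8 h 56 min
Total worked: 46 h 9 min = 2769 min.
Regular 40 h 0 min = 2400 min at €28.50/h; overtime 6 h 9 min = 369 min at €57.00/h.
Pay = (2400 × €28.50 + 369 × €57.00) ÷ 60 = €1490.55.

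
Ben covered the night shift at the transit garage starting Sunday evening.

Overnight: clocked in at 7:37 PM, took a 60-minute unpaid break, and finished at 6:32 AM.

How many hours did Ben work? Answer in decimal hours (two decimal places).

9.92 hours

Overnight: 7:37 PM → midnight = 4 h 23 min; midnight → 6:32 AM = 6 h 32 min; span 10 h 55 min; less 60 min break → 9 h 55 min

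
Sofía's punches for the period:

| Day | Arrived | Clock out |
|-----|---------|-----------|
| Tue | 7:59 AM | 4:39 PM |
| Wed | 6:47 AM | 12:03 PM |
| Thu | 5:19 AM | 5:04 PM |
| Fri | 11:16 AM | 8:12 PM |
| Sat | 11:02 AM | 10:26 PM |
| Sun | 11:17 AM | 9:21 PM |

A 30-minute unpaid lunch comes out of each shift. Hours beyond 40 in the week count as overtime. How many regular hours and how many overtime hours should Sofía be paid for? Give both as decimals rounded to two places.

Tue: 7:59 AM–4:39 PM = 8 h 40 min; less 30 min break → 8 h 10 min
Wed: 6:47 AM–12:03 PM = 5 h 16 min; less 30 min break → 4 h 46 min
Thu: 5:19 AM–5:04 PM = 11 h 45 min; less 30 min break → 11 h 15 min
Fri: 11:16 AM–8:12 PM = 8 h 56 min; less 30 min break → 8 h 26 min
Sat: 11:02 AM–10:26 PM = 11 h 24 min; less 30 min break → 10 h 54 min
Sun: 11:17 AM–9:21 PM = 10 h 4 min; less 30 min break → 9 h 34 min
Total worked: 53 h 5 min = 53.08 h.
Threshold 40 h → overtime 13 h 5 min, regular 40 h 0 min.

Regular 40.00 hours, overtime 13.08 hours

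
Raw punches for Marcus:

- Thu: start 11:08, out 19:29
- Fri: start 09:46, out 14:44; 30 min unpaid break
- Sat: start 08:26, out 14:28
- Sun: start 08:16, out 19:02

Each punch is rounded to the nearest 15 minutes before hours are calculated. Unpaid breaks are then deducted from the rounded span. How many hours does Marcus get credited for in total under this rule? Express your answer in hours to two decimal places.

29.50 hours

Thu: in 11:08→11:15, out 19:29→19:30; 8 h 15 min
Fri: in 09:46→09:45, out 14:44→14:45; 5 h 0 min − 30 min = 4 h 30 min
Sat: in 08:26→08:30, out 14:28→14:30; 6 h 0 min
Sun: in 08:16→08:15, out 19:02→19:00; 10 h 45 min
Total credited: 29 h 30 min.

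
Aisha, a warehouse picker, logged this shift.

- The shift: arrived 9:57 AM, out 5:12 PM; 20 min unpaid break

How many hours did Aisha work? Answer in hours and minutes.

6 h 55 min

The shift: 9:57 AM–5:12 PM = 7 h 15 min; less 20 min break → 6 h 55 min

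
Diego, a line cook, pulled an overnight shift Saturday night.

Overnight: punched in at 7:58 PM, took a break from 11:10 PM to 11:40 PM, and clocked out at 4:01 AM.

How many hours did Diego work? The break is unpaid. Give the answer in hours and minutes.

7 h 33 min

Overnight: 7:58 PM → midnight = 4 h 2 min; midnight → 4:01 AM = 4 h 1 min; span 8 h 3 min; less 30 min break → 7 h 33 min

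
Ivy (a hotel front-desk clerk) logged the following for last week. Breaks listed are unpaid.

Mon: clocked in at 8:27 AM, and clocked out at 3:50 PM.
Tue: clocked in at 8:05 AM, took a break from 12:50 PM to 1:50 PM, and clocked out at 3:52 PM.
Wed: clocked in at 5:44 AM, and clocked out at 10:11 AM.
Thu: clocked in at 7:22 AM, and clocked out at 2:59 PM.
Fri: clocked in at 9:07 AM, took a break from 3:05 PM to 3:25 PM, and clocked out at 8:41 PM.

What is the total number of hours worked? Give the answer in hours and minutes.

37 h 28 min

Mon: 8:27 AM–3:50 PM = 7 h 23 min
Tue: 8:05 AM–3:52 PM = 7 h 47 min; less 60 min break → 6 h 47 min
Wed: 5:44 AM–10:11 AM = 4 h 27 min
Thu: 7:22 AM–2:59 PM = 7 h 37 min
Fri: 9:07 AM–8:41 PM = 11 h 34 min; less 20 min break → 11 h 14 min
Total: 7 h 23 min + 6 h 47 min + 4 h 27 min + 7 h 37 min + 11 h 14 min = 37 h 28 min.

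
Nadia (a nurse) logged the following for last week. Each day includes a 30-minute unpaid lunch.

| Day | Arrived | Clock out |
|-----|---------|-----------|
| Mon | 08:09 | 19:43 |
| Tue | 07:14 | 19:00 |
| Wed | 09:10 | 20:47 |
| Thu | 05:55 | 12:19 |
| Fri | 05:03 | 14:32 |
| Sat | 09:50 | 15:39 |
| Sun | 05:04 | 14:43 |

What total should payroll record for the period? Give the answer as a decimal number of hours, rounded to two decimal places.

Mon: 08:09–19:43 = 11 h 34 min; less 30 min break → 11 h 4 min
Tue: 07:14–19:00 = 11 h 46 min; less 30 min break → 11 h 16 min
Wed: 09:10–20:47 = 11 h 37 min; less 30 min break → 11 h 7 min
Thu: 05:55–12:19 = 6 h 24 min; less 30 min break → 5 h 54 min
Fri: 05:03–14:32 = 9 h 29 min; less 30 min break → 8 h 59 min
Sat: 09:50–15:39 = 5 h 49 min; less 30 min break → 5 h 19 min
Sun: 05:04–14:43 = 9 h 39 min; less 30 min break → 9 h 9 min
Total: 11 h 4 min + 11 h 16 min + 11 h 7 min + 5 h 54 min + 8 h 59 min + 5 h 19 min + 9 h 9 min = 62 h 48 min.

62.80 hours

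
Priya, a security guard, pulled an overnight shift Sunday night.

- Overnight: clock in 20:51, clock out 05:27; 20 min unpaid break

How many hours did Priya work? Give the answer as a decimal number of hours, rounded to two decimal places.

Overnight: 20:51 → midnight = 3 h 9 min; midnight → 05:27 = 5 h 27 min; span 8 h 36 min; less 20 min break → 8 h 16 min

8.27 hours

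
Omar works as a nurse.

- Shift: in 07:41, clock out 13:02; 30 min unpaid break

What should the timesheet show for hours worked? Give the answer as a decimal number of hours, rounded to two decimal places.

Shift: 07:41–13:02 = 5 h 21 min; less 30 min break → 4 h 51 min

4.85 hours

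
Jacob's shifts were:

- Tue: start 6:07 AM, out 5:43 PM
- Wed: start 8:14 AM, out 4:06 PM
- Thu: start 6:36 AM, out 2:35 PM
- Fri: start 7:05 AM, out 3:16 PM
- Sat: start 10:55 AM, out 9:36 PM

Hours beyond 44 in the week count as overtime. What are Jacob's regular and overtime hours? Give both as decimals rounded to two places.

Tue: 6:07 AM–5:43 PM = 11 h 36 min
Wed: 8:14 AM–4:06 PM = 7 h 52 min
Thu: 6:36 AM–2:35 PM = 7 h 59 min
Fri: 7:05 AM–3:16 PM = 8 h 11 min
Sat: 10:55 AM–9:36 PM = 10 h 41 min
Total worked: 46 h 19 min = 46.32 h.
Threshold 44 h → overtime 2 h 19 min, regular 44 h 0 min.

Regular 44.00 hours, overtime 2.32 hours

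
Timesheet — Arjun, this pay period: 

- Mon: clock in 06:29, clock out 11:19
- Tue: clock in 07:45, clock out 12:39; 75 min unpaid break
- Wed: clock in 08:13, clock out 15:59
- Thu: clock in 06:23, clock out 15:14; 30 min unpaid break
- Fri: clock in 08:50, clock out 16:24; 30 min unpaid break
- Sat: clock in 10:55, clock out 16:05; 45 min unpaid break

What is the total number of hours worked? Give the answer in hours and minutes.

36 h 5 min

Mon: 06:29–11:19 = 4 h 50 min
Tue: 07:45–12:39 = 4 h 54 min; less 75 min break → 3 h 39 min
Wed: 08:13–15:59 = 7 h 46 min
Thu: 06:23–15:14 = 8 h 51 min; less 30 min break → 8 h 21 min
Fri: 08:50–16:24 = 7 h 34 min; less 30 min break → 7 h 4 min
Sat: 10:55–16:05 = 5 h 10 min; less 45 min break → 4 h 25 min
Total: 4 h 50 min + 3 h 39 min + 7 h 46 min + 8 h 21 min + 7 h 4 min + 4 h 25 min = 36 h 5 min.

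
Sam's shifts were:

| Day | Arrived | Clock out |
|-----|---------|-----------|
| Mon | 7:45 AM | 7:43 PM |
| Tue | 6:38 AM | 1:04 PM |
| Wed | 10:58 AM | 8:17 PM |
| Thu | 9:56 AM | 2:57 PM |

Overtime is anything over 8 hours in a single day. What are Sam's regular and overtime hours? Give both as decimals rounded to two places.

Mon: 7:45 AM–7:43 PM = 11 h 58 min
Tue: 6:38 AM–1:04 PM = 6 h 26 min
Wed: 10:58 AM–8:17 PM = 9 h 19 min
Thu: 9:56 AM–2:57 PM = 5 h 1 min
Mon reg 8 h 0 min / OT 3 h 58 min; Tue reg 6 h 26 min / OT 0 h 0 min; Wed reg 8 h 0 min / OT 1 h 19 min; Thu reg 5 h 1 min / OT 0 h 0 min.
Totals: regular 27 h 27 min, overtime 5 h 17 min.

Regular 27.45 hours, overtime 5.28 hours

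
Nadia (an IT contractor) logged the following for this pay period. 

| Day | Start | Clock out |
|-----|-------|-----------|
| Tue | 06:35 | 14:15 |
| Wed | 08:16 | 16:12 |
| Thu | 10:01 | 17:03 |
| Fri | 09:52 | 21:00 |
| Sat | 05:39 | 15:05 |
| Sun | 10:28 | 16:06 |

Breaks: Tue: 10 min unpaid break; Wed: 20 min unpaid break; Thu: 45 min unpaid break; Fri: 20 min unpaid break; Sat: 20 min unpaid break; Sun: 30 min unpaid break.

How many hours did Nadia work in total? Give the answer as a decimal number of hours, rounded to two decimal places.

46.42 hours

Tue: 06:35–14:15 = 7 h 40 min; less 10 min break → 7 h 30 min
Wed: 08:16–16:12 = 7 h 56 min; less 20 min break → 7 h 36 min
Thu: 10:01–17:03 = 7 h 2 min; less 45 min break → 6 h 17 min
Fri: 09:52–21:00 = 11 h 8 min; less 20 min break → 10 h 48 min
Sat: 05:39–15:05 = 9 h 26 min; less 20 min break → 9 h 6 min
Sun: 10:28–16:06 = 5 h 38 min; less 30 min break → 5 h 8 min
Total: 7 h 30 min + 7 h 36 min + 6 h 17 min + 10 h 48 min + 9 h 6 min + 5 h 8 min = 46 h 25 min.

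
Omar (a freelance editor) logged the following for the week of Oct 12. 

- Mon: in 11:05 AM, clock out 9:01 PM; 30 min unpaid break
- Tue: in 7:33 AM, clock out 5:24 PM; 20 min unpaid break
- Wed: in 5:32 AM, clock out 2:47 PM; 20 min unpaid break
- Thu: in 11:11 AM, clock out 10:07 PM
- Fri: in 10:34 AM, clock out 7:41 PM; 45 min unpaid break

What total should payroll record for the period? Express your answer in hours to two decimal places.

47.17 hours

Mon: 11:05 AM–9:01 PM = 9 h 56 min; less 30 min break → 9 h 26 min
Tue: 7:33 AM–5:24 PM = 9 h 51 min; less 20 min break → 9 h 31 min
Wed: 5:32 AM–2:47 PM = 9 h 15 min; less 20 min break → 8 h 55 min
Thu: 11:11 AM–10:07 PM = 10 h 56 min
Fri: 10:34 AM–7:41 PM = 9 h 7 min; less 45 min break → 8 h 22 min
Total: 9 h 26 min + 9 h 31 min + 8 h 55 min + 10 h 56 min + 8 h 22 min = 47 h 10 min.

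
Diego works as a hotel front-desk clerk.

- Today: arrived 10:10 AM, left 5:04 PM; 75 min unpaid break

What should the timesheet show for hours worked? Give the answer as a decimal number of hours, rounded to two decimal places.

5.65 hours

Today: 10:10 AM–5:04 PM = 6 h 54 min; less 75 min break → 5 h 39 min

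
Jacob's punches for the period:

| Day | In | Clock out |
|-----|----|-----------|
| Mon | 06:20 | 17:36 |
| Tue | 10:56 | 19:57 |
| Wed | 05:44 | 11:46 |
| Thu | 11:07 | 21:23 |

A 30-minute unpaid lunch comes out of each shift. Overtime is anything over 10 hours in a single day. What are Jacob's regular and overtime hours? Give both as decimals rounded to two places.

Regular 33.82 hours, overtime 0.77 hours

Mon: 06:20–17:36 = 11 h 16 min; less 30 min break → 10 h 46 min
Tue: 10:56–19:57 = 9 h 1 min; less 30 min break → 8 h 31 min
Wed: 05:44–11:46 = 6 h 2 min; less 30 min break → 5 h 32 min
Thu: 11:07–21:23 = 10 h 16 min; less 30 min break → 9 h 46 min
Mon reg 10 h 0 min / OT 0 h 46 min; Tue reg 8 h 31 min / OT 0 h 0 min; Wed reg 5 h 32 min / OT 0 h 0 min; Thu reg 9 h 46 min / OT 0 h 0 min.
Totals: regular 33 h 49 min, overtime 0 h 46 min.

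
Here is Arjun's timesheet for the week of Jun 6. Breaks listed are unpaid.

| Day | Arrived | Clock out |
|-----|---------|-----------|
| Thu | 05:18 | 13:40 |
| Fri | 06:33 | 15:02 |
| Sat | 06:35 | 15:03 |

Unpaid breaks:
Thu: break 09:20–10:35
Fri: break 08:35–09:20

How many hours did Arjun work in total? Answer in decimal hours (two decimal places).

Thu: 05:18–13:40 = 8 h 22 min; less 75 min break → 7 h 7 min
Fri: 06:33–15:02 = 8 h 29 min; less 45 min break → 7 h 44 min
Sat: 06:35–15:03 = 8 h 28 min
Total: 7 h 7 min + 7 h 44 min + 8 h 28 min = 23 h 19 min.

23.32 hours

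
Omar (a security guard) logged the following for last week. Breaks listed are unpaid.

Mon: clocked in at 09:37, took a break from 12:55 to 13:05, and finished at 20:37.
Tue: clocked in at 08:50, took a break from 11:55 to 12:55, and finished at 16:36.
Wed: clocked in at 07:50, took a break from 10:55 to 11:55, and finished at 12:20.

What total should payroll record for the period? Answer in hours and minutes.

Mon: 09:37–20:37 = 11 h 0 min; less 10 min break → 10 h 50 min
Tue: 08:50–16:36 = 7 h 46 min; less 60 min break → 6 h 46 min
Wed: 07:50–12:20 = 4 h 30 min; less 60 min break → 3 h 30 min
Total: 10 h 50 min + 6 h 46 min + 3 h 30 min = 21 h 6 min.

21 h 6 min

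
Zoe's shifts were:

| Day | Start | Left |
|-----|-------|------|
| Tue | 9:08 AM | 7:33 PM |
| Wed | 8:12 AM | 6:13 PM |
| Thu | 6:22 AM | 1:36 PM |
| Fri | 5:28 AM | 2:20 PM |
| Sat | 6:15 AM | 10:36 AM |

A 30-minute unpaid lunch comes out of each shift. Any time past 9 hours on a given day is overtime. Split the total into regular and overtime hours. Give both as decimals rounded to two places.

Tue: 9:08 AM–7:33 PM = 10 h 25 min; less 30 min break → 9 h 55 min
Wed: 8:12 AM–6:13 PM = 10 h 1 min; less 30 min break → 9 h 31 min
Thu: 6:22 AM–1:36 PM = 7 h 14 min; less 30 min break → 6 h 44 min
Fri: 5:28 AM–2:20 PM = 8 h 52 min; less 30 min break → 8 h 22 min
Sat: 6:15 AM–10:36 AM = 4 h 21 min; less 30 min break → 3 h 51 min
Tue reg 9 h 0 min / OT 0 h 55 min; Wed reg 9 h 0 min / OT 0 h 31 min; Thu reg 6 h 44 min / OT 0 h 0 min; Fri reg 8 h 22 min / OT 0 h 0 min; Sat reg 3 h 51 min / OT 0 h 0 min.
Totals: regular 36 h 57 min, overtime 1 h 26 min.

Regular 36.95 hours, overtime 1.43 hours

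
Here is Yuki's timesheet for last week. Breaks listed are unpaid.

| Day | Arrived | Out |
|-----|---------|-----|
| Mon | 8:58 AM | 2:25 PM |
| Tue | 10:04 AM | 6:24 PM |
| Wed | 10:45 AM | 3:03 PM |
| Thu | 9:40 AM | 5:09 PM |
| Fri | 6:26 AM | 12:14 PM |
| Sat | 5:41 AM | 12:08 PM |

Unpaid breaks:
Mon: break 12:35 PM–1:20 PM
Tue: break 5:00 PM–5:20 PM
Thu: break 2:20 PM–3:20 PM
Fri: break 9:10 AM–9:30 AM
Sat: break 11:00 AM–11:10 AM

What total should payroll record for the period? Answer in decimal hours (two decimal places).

Mon: 8:58 AM–2:25 PM = 5 h 27 min; less 45 min break → 4 h 42 min
Tue: 10:04 AM–6:24 PM = 8 h 20 min; less 20 min break → 8 h 0 min
Wed: 10:45 AM–3:03 PM = 4 h 18 min
Thu: 9:40 AM–5:09 PM = 7 h 29 min; less 60 min break → 6 h 29 min
Fri: 6:26 AM–12:14 PM = 5 h 48 min; less 20 min break → 5 h 28 min
Sat: 5:41 AM–12:08 PM = 6 h 27 min; less 10 min break → 6 h 17 min
Total: 4 h 42 min + 8 h 0 min + 4 h 18 min + 6 h 29 min + 5 h 28 min + 6 h 17 min = 35 h 14 min.

35.23 hours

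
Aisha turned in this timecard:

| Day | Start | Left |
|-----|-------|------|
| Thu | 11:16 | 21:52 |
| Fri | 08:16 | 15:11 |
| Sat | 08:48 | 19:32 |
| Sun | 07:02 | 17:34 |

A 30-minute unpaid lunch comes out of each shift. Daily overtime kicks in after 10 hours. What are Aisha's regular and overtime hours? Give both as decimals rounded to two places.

Regular 36.42 hours, overtime 0.37 hours

Thu: 11:16–21:52 = 10 h 36 min; less 30 min break → 10 h 6 min
Fri: 08:16–15:11 = 6 h 55 min; less 30 min break → 6 h 25 min
Sat: 08:48–19:32 = 10 h 44 min; less 30 min break → 10 h 14 min
Sun: 07:02–17:34 = 10 h 32 min; less 30 min break → 10 h 2 min
Thu reg 10 h 0 min / OT 0 h 6 min; Fri reg 6 h 25 min / OT 0 h 0 min; Sat reg 10 h 0 min / OT 0 h 14 min; Sun reg 10 h 0 min / OT 0 h 2 min.
Totals: regular 36 h 25 min, overtime 0 h 22 min.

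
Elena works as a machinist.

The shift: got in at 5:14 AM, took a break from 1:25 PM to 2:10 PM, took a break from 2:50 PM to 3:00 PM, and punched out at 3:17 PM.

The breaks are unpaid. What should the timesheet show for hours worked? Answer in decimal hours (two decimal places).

The shift: 5:14 AM–3:17 PM = 10 h 3 min; less 55 min break → 9 h 8 min

9.13 hours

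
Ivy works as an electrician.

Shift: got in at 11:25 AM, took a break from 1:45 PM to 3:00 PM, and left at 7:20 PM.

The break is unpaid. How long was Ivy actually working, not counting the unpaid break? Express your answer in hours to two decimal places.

Shift: 11:25 AM–7:20 PM = 7 h 55 min; less 75 min break → 6 h 40 min

6.67 hours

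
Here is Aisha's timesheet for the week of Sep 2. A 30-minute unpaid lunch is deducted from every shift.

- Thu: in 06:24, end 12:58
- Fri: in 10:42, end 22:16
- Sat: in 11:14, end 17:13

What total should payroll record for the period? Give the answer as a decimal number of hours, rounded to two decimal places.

22.62 hours

Thu: 06:24–12:58 = 6 h 34 min; less 30 min break → 6 h 4 min
Fri: 10:42–22:16 = 11 h 34 min; less 30 min break → 11 h 4 min
Sat: 11:14–17:13 = 5 h 59 min; less 30 min break → 5 h 29 min
Total: 6 h 4 min + 11 h 4 min + 5 h 29 min = 22 h 37 min.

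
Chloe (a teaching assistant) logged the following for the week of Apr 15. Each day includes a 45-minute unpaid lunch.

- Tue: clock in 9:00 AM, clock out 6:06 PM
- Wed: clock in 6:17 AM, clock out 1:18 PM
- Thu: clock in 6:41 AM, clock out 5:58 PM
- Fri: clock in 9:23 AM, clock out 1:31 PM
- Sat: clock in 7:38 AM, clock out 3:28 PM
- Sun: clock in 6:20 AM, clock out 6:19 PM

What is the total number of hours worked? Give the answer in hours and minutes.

Tue: 9:00 AM–6:06 PM = 9 h 6 min; less 45 min break → 8 h 21 min
Wed: 6:17 AM–1:18 PM = 7 h 1 min; less 45 min break → 6 h 16 min
Thu: 6:41 AM–5:58 PM = 11 h 17 min; less 45 min break → 10 h 32 min
Fri: 9:23 AM–1:31 PM = 4 h 8 min; less 45 min break → 3 h 23 min
Sat: 7:38 AM–3:28 PM = 7 h 50 min; less 45 min break → 7 h 5 min
Sun: 6:20 AM–6:19 PM = 11 h 59 min; less 45 min break → 11 h 14 min
Total: 8 h 21 min + 6 h 16 min + 10 h 32 min + 3 h 23 min + 7 h 5 min + 11 h 14 min = 46 h 51 min.

46 h 51 min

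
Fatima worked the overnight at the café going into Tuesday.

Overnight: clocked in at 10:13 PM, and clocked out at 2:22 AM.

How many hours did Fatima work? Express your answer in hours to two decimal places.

Overnight: 10:13 PM → midnight = 1 h 47 min; midnight → 2:22 AM = 2 h 22 min; span 4 h 9 min

4.15 hours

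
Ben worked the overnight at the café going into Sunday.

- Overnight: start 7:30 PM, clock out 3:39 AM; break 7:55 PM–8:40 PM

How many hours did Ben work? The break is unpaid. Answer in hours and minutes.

Overnight: 7:30 PM → midnight = 4 h 30 min; midnight → 3:39 AM = 3 h 39 min; span 8 h 9 min; less 45 min break → 7 h 24 min

7 h 24 min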